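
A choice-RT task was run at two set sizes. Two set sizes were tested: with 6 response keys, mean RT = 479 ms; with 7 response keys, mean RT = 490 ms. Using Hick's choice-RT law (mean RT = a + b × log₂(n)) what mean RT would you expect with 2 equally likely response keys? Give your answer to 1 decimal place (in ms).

400.6 ms

Fit slope and intercept:
  b = (490 − 479) / (log₂ 7 − log₂ 6) = 11 / (2.8074 − 2.5850) = 49.462 ms/bit
  a = 479 − 49.462 × 2.5850 = 351.142 ms
Then RT(2) = 351.142 + 49.462 × log₂ 2 = 351.142 + 49.462 × 1 ≈ 400.604 ms.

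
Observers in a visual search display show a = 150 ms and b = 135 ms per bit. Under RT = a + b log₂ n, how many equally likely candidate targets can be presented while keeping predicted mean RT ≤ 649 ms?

12

Set 150 + 135·log₂ n ≤ 649 → log₂ n ≤ (649 − 150)/135 = 3.6963.
So n ≤ 2^3.6963 = 12.963; the largest integer n is 12.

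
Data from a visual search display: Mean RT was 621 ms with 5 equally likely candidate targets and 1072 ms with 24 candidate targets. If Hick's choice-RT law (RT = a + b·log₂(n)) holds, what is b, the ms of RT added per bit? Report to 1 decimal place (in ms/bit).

199.3 ms/bit

Slope: b = (1072 − 621) / (log₂ 24 − log₂ 5) = 451/2.2630 = 199.290 ms/bit.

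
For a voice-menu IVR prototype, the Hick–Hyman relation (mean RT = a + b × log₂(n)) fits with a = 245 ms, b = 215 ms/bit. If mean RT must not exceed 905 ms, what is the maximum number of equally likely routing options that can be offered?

215·log₂ n ≤ 905 − 245 = 660, giving log₂ n ≤ 3.0698 and n ≤ 8.396. The largest whole number is 8.

8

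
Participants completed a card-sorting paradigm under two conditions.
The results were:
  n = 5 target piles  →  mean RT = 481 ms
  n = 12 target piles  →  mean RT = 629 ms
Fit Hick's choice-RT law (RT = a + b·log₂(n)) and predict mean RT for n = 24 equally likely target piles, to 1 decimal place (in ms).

746.2 ms

With log₂ n on the abscissa the relation is linear; from the two conditions:
  b = (629 − 481) / (log₂ 12 − log₂ 5) = 148 / (3.5850 − 2.3219) = 117.178 ms/bit
  a = 481 − 117.178 × 2.3219 = 208.921 ms
Then RT(24) = 208.921 + 117.178 × log₂ 24 = 208.921 + 117.178 × 4.5850 ≈ 746.178 ms.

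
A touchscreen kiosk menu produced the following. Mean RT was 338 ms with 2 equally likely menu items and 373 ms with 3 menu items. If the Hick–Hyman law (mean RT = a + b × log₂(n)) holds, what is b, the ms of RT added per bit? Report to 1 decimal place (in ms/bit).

59.8 ms/bit

Slope: b = (373 − 338) / (log₂ 3 − log₂ 2) = 35/0.5850 = 59.833 ms/bit.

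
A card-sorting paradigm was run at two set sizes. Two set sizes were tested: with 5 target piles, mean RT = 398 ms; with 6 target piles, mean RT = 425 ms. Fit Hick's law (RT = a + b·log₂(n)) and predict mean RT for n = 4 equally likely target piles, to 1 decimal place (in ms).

365.0 ms

RT is linear in log₂ n, so two points fix the line:
  b = (425 − 398) / (log₂ 6 − log₂ 5) = 27 / (2.5850 − 2.3219) = 102.648 ms/bit
  a = 398 − 102.648 × 2.3219 = 159.658 ms
Then RT(4) = 159.658 + 102.648 × log₂ 4 = 159.658 + 102.648 × 2 ≈ 364.955 ms.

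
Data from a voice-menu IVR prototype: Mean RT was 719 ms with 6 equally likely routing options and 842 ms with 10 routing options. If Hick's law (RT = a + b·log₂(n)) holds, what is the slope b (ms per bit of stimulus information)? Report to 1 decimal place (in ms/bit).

b = (RT₂ − RT₁)/(log₂ n₂ − log₂ n₁) = (842 − 719)/(3.3219 − 2.5850) = 166.901 ms/bit.

166.9 ms/bit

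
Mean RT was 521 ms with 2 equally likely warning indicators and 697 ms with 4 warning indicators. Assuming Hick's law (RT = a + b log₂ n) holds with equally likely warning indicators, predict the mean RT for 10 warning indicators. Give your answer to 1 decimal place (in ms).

929.7 ms

Fit slope and intercept:
  b = (697 − 521) / (log₂ 4 − log₂ 2) = 176 / (2 − 1) = 176.000 ms/bit
  a = 521 − 176.000 × 1 = 345.000 ms
Then RT(10) = 345.000 + 176.000 × log₂ 10 = 345.000 + 176.000 × 3.3219 ≈ 929.659 ms.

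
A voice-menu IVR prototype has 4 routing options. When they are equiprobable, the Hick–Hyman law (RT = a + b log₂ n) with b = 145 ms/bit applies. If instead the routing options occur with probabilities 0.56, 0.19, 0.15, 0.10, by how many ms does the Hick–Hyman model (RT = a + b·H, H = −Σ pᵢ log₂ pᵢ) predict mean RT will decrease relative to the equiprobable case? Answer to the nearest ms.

48 ms

The RT saving is b·ΔH. Equiprobable H₀ = log₂(4) = 2.0000 bits; with the given probabilities H = 1.6664 bits.
b·(H₀ − H) = 145 × (2.0000 − 1.6664) = 48.37 ms.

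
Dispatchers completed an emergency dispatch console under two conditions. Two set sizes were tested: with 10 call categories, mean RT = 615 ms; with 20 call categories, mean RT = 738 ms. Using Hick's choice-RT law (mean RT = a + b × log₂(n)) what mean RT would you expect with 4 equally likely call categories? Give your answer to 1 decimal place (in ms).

452.4 ms

Solve the two-equation system in a and b:
  b = (738 − 615) / (log₂ 20 − log₂ 10) = 123 / (4.3219 − 3.3219) = 123.000 ms/bit
  a = 615 − 123.000 × 3.3219 = 206.403 ms
Then RT(4) = 206.403 + 123.000 × log₂ 4 = 206.403 + 123.000 × 2 ≈ 452.403 ms.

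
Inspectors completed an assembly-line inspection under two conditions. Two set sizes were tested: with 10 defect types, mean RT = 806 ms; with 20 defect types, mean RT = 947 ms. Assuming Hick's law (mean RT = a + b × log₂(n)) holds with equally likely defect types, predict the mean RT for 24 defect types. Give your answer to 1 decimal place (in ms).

984.1 ms

RT is linear in log₂ n, so two points fix the line:
  b = (947 − 806) / (log₂ 20 − log₂ 10) = 141 / (4.3219 − 3.3219) = 141.000 ms/bit
  a = 806 − 141.000 × 3.3219 = 337.608 ms
Then RT(24) = 337.608 + 141.000 × log₂ 24 = 337.608 + 141.000 × 4.5850 ≈ 984.088 ms.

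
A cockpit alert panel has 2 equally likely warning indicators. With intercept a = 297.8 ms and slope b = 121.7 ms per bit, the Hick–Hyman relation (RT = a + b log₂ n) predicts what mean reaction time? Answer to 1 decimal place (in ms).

419.5 ms

log₂(2) = 1 bits, so RT = 297.8 + 121.7 × 1 ≈ 419.500 ms.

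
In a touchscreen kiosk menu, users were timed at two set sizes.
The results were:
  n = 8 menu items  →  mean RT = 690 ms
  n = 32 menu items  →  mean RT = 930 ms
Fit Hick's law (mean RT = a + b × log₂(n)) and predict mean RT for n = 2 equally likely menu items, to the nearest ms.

Fit slope and intercept:
  b = (930 − 690) / (log₂ 32 − log₂ 8) = 240 / (5 − 3) = 120 ms/bit
  a = 690 − 120 × 3 = 330 ms
Then RT(2) = 330 + 120 × log₂ 2 = 330 + 120 × 1 ≈ 450.000 ms.

450 ms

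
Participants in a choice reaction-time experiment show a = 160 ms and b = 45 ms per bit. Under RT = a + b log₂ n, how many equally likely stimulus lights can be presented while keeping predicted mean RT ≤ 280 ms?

Set 160 + 45·log₂ n ≤ 280 → log₂ n ≤ (280 − 160)/45 = 2.6667.
So n ≤ 2^2.6667 = 6.350; the largest integer n is 6.

6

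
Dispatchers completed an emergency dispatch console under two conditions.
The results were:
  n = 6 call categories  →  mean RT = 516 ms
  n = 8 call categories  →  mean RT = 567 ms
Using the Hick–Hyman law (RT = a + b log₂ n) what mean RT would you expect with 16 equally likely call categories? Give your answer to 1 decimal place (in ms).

689.9 ms

Fit slope and intercept:
  b = (567 − 516) / (log₂ 8 − log₂ 6) = 51 / (3 − 2.5850) = 122.880 ms/bit
  a = 516 − 122.880 × 2.5850 = 198.359 ms
Then RT(16) = 198.359 + 122.880 × log₂ 16 = 198.359 + 122.880 × 4 ≈ 689.880 ms.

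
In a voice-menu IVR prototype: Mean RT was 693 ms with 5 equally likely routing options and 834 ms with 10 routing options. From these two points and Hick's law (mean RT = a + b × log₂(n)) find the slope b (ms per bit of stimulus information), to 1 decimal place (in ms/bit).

141.0 ms/bit

Slope: b = (834 − 693) / (log₂ 10 − log₂ 5) = 141/1.0000 = 141.000 ms/bit.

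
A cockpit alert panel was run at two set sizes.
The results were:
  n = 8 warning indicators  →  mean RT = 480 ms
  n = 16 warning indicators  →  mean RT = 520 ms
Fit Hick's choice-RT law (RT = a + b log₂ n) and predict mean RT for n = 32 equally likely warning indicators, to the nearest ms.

Fit slope and intercept:
  b = (520 − 480) / (log₂ 16 − log₂ 8) = 40 / (4 − 3) = 40 ms/bit
  a = 480 − 40 × 3 = 360 ms
Then RT(32) = 360 + 40 × log₂ 32 = 360 + 40 × 5 ≈ 560.000 ms.

560 ms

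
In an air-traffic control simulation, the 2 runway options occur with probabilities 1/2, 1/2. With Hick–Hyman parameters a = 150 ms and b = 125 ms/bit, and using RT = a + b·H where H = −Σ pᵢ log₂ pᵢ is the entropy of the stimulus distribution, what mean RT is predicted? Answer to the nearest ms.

275 ms

H = −Σ pᵢ log₂ pᵢ = 0.5·1 + 0.5·1 = 1.000 bits.
RT = 150 + 125 × 1.000 = 275.00 ms.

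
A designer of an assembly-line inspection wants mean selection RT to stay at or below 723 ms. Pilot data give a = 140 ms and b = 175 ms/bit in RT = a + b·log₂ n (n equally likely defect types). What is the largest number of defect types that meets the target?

10

Set 140 + 175·log₂ n ≤ 723 → log₂ n ≤ (723 − 140)/175 = 3.3314.
So n ≤ 2^3.3314 = 10.066; the largest integer n is 10.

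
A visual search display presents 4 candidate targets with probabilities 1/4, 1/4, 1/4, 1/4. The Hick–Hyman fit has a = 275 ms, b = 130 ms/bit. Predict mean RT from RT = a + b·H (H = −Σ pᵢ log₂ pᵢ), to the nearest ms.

Each term −pᵢ log₂ pᵢ: 0.25·2 + 0.25·2 + 0.25·2 + 0.25·2; summed, H = 2.000 bits.
Mean RT = a + bH = 275 + 130·2.000 = 535.00 ms.

535 ms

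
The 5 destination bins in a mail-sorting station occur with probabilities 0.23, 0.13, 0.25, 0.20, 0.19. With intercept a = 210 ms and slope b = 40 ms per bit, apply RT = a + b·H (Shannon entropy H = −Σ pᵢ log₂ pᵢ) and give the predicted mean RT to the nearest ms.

302 ms

Entropy contributions −pᵢ log₂ pᵢ: 0.4877, 0.3826, 0.5000, 0.4644, 0.4552; sum H = 2.2899 bits.
RT = a + bH = 210 + 40·2.2899 = 301.60 ms.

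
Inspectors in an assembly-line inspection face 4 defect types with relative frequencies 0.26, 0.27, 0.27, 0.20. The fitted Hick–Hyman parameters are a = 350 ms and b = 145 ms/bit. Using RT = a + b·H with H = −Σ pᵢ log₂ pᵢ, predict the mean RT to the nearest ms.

Entropy contributions −pᵢ log₂ pᵢ: 0.5053, 0.5100, 0.5100, 0.4644; sum H = 1.9897 bits.
RT = a + bH = 350 + 145·1.9897 = 638.51 ms.

639 ms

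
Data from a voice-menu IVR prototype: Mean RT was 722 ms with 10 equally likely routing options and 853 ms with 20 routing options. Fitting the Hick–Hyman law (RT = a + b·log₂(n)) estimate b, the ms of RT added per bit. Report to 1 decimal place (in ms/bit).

Slope: b = (853 − 722) / (log₂ 20 − log₂ 10) = 131/1.0000 = 131.000 ms/bit.

131.0 ms/bit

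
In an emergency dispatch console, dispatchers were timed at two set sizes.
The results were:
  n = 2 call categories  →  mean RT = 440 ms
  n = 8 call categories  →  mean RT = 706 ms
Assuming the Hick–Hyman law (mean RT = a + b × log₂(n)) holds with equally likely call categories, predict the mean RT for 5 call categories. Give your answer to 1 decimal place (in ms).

RT is linear in log₂ n, so two points fix the line:
  b = (706 − 440) / (log₂ 8 − log₂ 2) = 266 / (3 − 1) = 133.000 ms/bit
  a = 440 − 133.000 × 1 = 307.000 ms
Then RT(5) = 307.000 + 133.000 × log₂ 5 = 307.000 + 133.000 × 2.3219 ≈ 615.816 ms.

615.8 ms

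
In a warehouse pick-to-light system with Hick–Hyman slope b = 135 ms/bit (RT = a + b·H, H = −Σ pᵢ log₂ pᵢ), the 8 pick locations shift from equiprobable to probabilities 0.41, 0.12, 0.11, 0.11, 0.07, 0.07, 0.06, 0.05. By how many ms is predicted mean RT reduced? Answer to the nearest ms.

55 ms

The RT saving is b·ΔH. Equiprobable H₀ = log₂(8) = 3.0000 bits; with the given probabilities H = 2.5918 bits.
b·(H₀ − H) = 135 × (3.0000 − 2.5918) = 55.11 ms.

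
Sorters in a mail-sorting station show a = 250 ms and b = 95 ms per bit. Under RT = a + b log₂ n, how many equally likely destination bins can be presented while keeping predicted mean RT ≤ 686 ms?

Information budget: (686 − 250)/95 = 4.5895 bits, so n ≤ 2^4.5895 = 24.075 → at most 24.

24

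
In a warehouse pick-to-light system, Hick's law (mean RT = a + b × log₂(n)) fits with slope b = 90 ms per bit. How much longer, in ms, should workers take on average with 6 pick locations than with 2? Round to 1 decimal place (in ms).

The intercept a cancels: ΔRT = b·(log₂ n₂ − log₂ n₁) = b·log₂(n₂/n₁).
log₂(6) − log₂(2) = 2.5850 − 1 = 1.5850.
ΔRT = 90 × 1.5850 = 142.647 ms.

142.6 ms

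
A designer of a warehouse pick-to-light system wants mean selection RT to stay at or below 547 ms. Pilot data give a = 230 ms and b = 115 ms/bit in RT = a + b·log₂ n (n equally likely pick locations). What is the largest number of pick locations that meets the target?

115·log₂ n ≤ 547 − 230 = 317, giving log₂ n ≤ 2.7565 and n ≤ 6.758. The largest whole number is 6.

6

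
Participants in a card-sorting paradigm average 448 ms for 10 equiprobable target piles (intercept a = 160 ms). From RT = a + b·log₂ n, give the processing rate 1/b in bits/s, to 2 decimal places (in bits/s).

b = (448 − 160)/log₂ 10 = 288/3.3219 = 86.697 ms per bit = 0.08670 s/bit; the reciprocal is 11.534 bits/s.

11.53 bits/s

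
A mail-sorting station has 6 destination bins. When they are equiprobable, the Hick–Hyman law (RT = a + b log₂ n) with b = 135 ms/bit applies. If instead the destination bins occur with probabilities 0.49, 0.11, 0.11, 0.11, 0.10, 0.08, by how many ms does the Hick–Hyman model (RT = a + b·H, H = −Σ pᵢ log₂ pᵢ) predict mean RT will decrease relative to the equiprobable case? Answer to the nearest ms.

55 ms

Equiprobable entropy H₀ = log₂ 6 = 2.5850 bits.
Skewed entropy H = −Σ pᵢ log₂ pᵢ = 2.1788 bits.
ΔRT = b·(H₀ − H) = 135 × 0.4061 = 54.83 ms.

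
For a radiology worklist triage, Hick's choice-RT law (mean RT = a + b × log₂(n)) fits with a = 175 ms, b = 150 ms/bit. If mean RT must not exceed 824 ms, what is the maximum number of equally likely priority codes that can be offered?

20

Information budget: (824 − 175)/150 = 4.3267 bits, so n ≤ 2^4.3267 = 20.066 → at most 20.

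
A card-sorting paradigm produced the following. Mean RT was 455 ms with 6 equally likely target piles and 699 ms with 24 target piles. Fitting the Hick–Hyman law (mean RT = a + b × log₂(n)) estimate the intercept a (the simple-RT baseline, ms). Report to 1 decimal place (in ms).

b = (RT₂ − RT₁)/(log₂ n₂ − log₂ n₁) = (699 − 455)/(4.5850 − 2.5850) = 122.000 ms/bit.
Intercept: a = 455 − 122.000·log₂(6) = 139.635 ms.

139.6 ms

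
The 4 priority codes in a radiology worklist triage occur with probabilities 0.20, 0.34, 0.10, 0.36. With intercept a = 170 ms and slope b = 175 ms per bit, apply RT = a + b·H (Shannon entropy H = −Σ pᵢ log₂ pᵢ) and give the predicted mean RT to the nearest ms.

Entropy contributions −pᵢ log₂ pᵢ: 0.4644, 0.5292, 0.3322, 0.5306; sum H = 1.8564 bits.
RT = a + bH = 170 + 175·1.8564 = 494.86 ms.

495 ms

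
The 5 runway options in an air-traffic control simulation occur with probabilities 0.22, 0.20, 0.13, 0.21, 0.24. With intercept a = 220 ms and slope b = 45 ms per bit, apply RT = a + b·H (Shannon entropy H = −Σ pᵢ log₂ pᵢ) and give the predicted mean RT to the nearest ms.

323 ms

H = 0.22·log₂(1/0.22) + 0.20·log₂(1/0.20) + 0.13·log₂(1/0.13) + 0.21·log₂(1/0.21) + 0.24·log₂(1/0.24) = 2.2946 bits.
RT = 220 + 45 × 2.2946 = 323.26 ms.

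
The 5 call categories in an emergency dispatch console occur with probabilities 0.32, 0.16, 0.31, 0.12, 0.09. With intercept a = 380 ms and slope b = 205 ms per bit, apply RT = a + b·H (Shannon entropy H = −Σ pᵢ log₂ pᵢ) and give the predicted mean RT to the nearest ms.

Entropy contributions −pᵢ log₂ pᵢ: 0.5260, 0.4230, 0.5238, 0.3671, 0.3127; sum H = 2.1526 bits.
RT = a + bH = 380 + 205·2.1526 = 821.28 ms.

821 ms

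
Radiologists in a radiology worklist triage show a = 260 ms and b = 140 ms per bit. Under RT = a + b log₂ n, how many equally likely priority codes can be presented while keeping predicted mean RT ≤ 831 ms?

16

Information budget: (831 − 260)/140 = 4.0786 bits, so n ≤ 2^4.0786 = 16.896 → at most 16.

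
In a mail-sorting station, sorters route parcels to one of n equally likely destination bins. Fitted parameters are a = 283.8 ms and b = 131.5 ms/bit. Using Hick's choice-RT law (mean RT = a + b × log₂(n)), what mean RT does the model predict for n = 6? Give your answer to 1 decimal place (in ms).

623.7 ms

log₂(6) = 2.5850 bits, so RT = 283.8 + 131.5 × 2.5850 ≈ 623.723 ms.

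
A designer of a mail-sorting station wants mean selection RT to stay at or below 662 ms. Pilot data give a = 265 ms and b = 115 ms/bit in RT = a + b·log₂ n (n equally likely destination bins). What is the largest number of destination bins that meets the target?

10

115·log₂ n ≤ 662 − 265 = 397, giving log₂ n ≤ 3.4522 and n ≤ 10.945. The largest whole number is 10.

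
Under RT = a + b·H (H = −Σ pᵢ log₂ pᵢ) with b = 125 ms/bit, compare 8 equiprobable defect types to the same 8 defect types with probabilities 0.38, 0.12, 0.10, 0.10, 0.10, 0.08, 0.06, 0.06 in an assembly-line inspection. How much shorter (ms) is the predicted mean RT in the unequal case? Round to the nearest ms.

The RT saving is b·ΔH. Equiprobable H₀ = log₂(8) = 3.0000 bits; with the given probabilities H = 2.6727 bits.
b·(H₀ − H) = 125 × (3.0000 − 2.6727) = 40.92 ms.

41 ms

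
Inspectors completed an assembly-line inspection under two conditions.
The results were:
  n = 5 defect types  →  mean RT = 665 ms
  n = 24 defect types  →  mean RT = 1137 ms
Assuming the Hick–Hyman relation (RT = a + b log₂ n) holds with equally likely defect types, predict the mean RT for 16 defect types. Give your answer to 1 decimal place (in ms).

With log₂ n on the abscissa the relation is linear; from the two conditions:
  b = (1137 − 665) / (log₂ 24 − log₂ 5) = 472 / (4.5850 − 2.3219) = 208.570 ms/bit
  a = 665 − 208.570 × 2.3219 = 180.717 ms
Then RT(16) = 180.717 + 208.570 × log₂ 16 = 180.717 + 208.570 × 4 ≈ 1014.995 ms.

1015.0 ms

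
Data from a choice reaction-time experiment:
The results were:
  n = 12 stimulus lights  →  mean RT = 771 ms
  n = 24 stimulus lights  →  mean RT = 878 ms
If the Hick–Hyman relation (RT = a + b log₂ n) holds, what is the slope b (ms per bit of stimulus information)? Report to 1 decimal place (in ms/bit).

107.0 ms/bit

b = (RT₂ − RT₁)/(log₂ n₂ − log₂ n₁) = (878 − 771)/(4.5850 − 3.5850) = 107.000 ms/bit.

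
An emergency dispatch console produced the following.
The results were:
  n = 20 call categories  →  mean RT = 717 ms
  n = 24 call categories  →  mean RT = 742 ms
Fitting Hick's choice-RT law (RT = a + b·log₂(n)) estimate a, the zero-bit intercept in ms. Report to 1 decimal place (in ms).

306.2 ms

The slope on a log₂ axis is (742 − 717) / (4.5850 − 4.3219) = 95.045 ms/bit.
Intercept: a = 717 − 95.045·log₂(20) = 306.224 ms.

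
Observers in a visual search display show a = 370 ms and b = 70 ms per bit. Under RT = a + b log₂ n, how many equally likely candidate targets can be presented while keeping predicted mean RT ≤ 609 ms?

Set 370 + 70·log₂ n ≤ 609 → log₂ n ≤ (609 − 370)/70 = 3.4143.
So n ≤ 2^3.4143 = 10.661; the largest integer n is 10.

10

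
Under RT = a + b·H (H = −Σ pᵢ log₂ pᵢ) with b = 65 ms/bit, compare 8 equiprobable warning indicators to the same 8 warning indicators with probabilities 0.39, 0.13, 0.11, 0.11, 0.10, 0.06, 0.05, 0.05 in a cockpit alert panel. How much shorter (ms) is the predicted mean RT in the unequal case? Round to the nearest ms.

25 ms

Equiprobable entropy H₀ = log₂ 8 = 3.0000 bits.
Skewed entropy H = −Σ pᵢ log₂ pᵢ = 2.6209 bits.
ΔRT = b·(H₀ − H) = 65 × 0.3791 = 24.64 ms.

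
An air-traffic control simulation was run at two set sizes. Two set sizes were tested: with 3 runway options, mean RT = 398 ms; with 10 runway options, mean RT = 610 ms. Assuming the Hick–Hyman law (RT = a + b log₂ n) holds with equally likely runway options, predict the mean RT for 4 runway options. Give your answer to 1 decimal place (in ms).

RT is linear in log₂ n, so two points fix the line:
  b = (610 − 398) / (log₂ 10 − log₂ 3) = 212 / (3.3219 − 1.5850) = 122.052 ms/bit
  a = 398 − 122.052 × 1.5850 = 204.552 ms
Then RT(4) = 204.552 + 122.052 × log₂ 4 = 204.552 + 122.052 × 2 ≈ 448.656 ms.

448.7 ms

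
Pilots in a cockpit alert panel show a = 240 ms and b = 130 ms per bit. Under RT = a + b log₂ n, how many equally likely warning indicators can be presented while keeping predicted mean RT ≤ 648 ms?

8

Set 240 + 130·log₂ n ≤ 648 → log₂ n ≤ (648 − 240)/130 = 3.1385.
So n ≤ 2^3.1385 = 8.806; the largest integer n is 8.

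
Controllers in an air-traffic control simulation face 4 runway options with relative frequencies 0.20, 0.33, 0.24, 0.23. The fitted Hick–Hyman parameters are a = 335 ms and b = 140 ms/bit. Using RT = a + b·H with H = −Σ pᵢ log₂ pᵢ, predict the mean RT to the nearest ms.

611 ms

H = 0.20·log₂(1/0.20) + 0.33·log₂(1/0.33) + 0.24·log₂(1/0.24) + 0.23·log₂(1/0.23) = 1.9740 bits.
RT = 335 + 140 × 1.9740 = 611.36 ms.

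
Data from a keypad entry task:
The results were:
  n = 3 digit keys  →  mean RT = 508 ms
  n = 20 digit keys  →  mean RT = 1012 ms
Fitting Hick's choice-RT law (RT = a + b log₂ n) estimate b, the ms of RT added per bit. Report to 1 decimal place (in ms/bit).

184.1 ms/bit

b = (RT₂ − RT₁)/(log₂ n₂ − log₂ n₁) = (1012 − 508)/(4.3219 − 1.5850) = 184.146 ms/bit.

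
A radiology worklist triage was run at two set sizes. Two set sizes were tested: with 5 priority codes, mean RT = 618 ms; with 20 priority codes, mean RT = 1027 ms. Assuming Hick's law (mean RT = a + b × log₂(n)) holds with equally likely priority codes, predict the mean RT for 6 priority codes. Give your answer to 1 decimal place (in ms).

RT is linear in log₂ n, so two points fix the line:
  b = (1027 − 618) / (log₂ 20 − log₂ 5) = 409 / (4.3219 − 2.3219) = 204.500 ms/bit
  a = 618 − 204.500 × 2.3219 = 143.166 ms
Then RT(6) = 143.166 + 204.500 × log₂ 6 = 143.166 + 204.500 × 2.5850 ≈ 671.791 ms.

671.8 ms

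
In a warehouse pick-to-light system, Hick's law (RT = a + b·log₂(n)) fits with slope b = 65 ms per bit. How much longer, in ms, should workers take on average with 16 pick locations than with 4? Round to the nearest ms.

130 ms

The intercept a cancels: ΔRT = b·(log₂ n₂ − log₂ n₁) = b·log₂(n₂/n₁).
log₂(16) − log₂(4) = log₂(16/4) = log₂(4) = 2.
ΔRT = 65 × 2.0000 = 130.000 ms.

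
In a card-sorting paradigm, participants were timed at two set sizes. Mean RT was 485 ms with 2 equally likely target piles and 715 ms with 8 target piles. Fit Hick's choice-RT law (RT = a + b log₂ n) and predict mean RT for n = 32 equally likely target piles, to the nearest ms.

945 ms

RT is linear in log₂ n, so two points fix the line:
  b = (715 − 485) / (log₂ 8 − log₂ 2) = 230 / (3 − 1) = 115 ms/bit
  a = 485 − 115 × 1 = 370 ms
Then RT(32) = 370 + 115 × log₂ 32 = 370 + 115 × 5 ≈ 945.000 ms.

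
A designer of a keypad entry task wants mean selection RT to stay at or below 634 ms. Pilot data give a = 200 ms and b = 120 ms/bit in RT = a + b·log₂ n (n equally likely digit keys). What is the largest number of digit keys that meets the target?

120·log₂ n ≤ 634 − 200 = 434, giving log₂ n ≤ 3.6167 and n ≤ 12.267. The largest whole number is 12.

12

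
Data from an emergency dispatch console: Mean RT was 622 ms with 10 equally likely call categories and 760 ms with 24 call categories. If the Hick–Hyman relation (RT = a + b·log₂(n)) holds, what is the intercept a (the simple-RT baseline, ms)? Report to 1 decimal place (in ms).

259.0 ms

b = (RT₂ − RT₁)/(log₂ n₂ − log₂ n₁) = (760 − 622)/(4.5850 − 3.3219) = 109.261 ms/bit.
Intercept: a = 622 − 109.261·log₂(10) = 259.044 ms.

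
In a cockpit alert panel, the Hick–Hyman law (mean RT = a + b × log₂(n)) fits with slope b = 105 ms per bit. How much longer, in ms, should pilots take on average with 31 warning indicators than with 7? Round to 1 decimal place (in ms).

The intercept a cancels: ΔRT = b·(log₂ n₂ − log₂ n₁) = b·log₂(n₂/n₁).
log₂(31) − log₂(7) = 4.9542 − 2.8074 = 2.1468.
ΔRT = 105 × 2.1468 = 225.418 ms.

225.4 ms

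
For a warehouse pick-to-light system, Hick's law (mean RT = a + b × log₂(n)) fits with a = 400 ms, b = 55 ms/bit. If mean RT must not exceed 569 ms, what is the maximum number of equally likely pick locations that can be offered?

8

Set 400 + 55·log₂ n ≤ 569 → log₂ n ≤ (569 − 400)/55 = 3.0727.
So n ≤ 2^3.0727 = 8.414; the largest integer n is 8.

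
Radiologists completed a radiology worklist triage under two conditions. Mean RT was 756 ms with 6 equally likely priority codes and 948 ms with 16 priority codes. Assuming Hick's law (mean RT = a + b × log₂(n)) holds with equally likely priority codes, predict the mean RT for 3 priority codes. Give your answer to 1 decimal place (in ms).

Solve the two-equation system in a and b:
  b = (948 − 756) / (log₂ 16 − log₂ 6) = 192 / (4 − 2.5850) = 135.685 ms/bit
  a = 756 − 135.685 × 2.5850 = 405.258 ms
Then RT(3) = 405.258 + 135.685 × log₂ 3 = 405.258 + 135.685 × 1.5850 ≈ 620.315 ms.

620.3 ms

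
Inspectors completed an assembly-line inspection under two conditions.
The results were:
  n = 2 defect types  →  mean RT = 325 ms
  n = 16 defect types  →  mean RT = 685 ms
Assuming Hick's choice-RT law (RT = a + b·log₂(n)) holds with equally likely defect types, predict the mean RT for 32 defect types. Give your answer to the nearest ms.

805 ms

With log₂ n on the abscissa the relation is linear; from the two conditions:
  b = (685 − 325) / (log₂ 16 − log₂ 2) = 360 / (4 − 1) = 120 ms/bit
  a = 325 − 120 × 1 = 205 ms
Then RT(32) = 205 + 120 × log₂ 32 = 205 + 120 × 5 ≈ 805.000 ms.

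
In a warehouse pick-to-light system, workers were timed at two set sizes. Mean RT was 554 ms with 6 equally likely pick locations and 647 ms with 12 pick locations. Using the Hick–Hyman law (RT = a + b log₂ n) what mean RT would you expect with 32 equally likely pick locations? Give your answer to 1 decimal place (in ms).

RT is linear in log₂ n, so two points fix the line:
  b = (647 − 554) / (log₂ 12 − log₂ 6) = 93 / (3.5850 − 2.5850) = 93.000 ms/bit
  a = 554 − 93.000 × 2.5850 = 313.598 ms
Then RT(32) = 313.598 + 93.000 × log₂ 32 = 313.598 + 93.000 × 5 ≈ 778.598 ms.

778.6 ms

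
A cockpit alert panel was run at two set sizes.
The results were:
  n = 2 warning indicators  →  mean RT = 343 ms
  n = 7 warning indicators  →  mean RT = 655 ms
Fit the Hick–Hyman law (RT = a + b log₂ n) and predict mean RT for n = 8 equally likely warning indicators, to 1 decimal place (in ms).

688.3 ms

Solve the two-equation system in a and b:
  b = (655 − 343) / (log₂ 7 − log₂ 2) = 312 / (2.8074 − 1) = 172.628 ms/bit
  a = 343 − 172.628 × 1 = 170.372 ms
Then RT(8) = 170.372 + 172.628 × log₂ 8 = 170.372 + 172.628 × 3 ≈ 688.256 ms.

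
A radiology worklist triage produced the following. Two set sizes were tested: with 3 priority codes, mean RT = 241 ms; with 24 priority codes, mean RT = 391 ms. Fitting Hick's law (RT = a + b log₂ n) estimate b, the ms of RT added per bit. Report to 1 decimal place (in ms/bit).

The slope on a log₂ axis is (391 − 241) / (4.5850 − 1.5850) = 50.000 ms/bit.

50.0 ms/bit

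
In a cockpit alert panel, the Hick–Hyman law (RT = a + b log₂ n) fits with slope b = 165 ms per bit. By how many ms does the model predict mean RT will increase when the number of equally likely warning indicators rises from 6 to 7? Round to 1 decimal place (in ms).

36.7 ms

The intercept a cancels: ΔRT = b·(log₂ n₂ − log₂ n₁) = b·log₂(n₂/n₁).
log₂(7) − log₂(6) = 2.8074 − 2.5850 = 0.2224.
ΔRT = 165 × 0.2224 = 36.695 ms.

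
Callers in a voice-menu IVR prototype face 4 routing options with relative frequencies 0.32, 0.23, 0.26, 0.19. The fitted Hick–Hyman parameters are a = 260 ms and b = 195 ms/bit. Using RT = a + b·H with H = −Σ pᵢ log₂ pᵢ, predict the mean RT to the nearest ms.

645 ms

Entropy contributions −pᵢ log₂ pᵢ: 0.5260, 0.4877, 0.5053, 0.4552; sum H = 1.9742 bits.
RT = a + bH = 260 + 195·1.9742 = 644.97 ms.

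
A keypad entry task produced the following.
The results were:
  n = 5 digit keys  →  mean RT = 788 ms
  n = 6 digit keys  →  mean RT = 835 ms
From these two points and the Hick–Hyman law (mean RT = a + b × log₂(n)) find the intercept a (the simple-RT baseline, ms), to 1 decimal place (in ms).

b = (RT₂ − RT₁)/(log₂ n₂ − log₂ n₁) = (835 − 788)/(2.5850 − 2.3219) = 178.684 ms/bit.
a = RT₁ − b·log₂ n₁ = 788 − 178.684 × 2.3219 = 373.109 ms.

373.1 ms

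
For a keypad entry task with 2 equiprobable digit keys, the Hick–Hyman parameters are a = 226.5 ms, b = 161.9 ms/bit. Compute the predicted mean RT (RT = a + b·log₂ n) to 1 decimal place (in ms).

388.4 ms

log₂(2) = 1 bits, so RT = 226.5 + 161.9 × 1 ≈ 388.400 ms.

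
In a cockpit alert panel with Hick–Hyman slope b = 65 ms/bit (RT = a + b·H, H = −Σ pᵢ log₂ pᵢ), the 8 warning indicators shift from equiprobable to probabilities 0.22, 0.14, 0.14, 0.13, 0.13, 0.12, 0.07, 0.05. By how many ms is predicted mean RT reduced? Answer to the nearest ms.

7 ms

Equiprobable entropy H₀ = log₂ 8 = 3.0000 bits.
Skewed entropy H = −Σ pᵢ log₂ pᵢ = 2.8918 bits.
ΔRT = b·(H₀ − H) = 65 × 0.1082 = 7.03 ms.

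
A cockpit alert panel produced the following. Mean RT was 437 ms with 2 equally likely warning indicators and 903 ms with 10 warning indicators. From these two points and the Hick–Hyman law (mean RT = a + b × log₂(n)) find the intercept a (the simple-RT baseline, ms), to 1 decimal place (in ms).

Slope: b = (903 − 437) / (log₂ 10 − log₂ 2) = 466/2.3219 = 200.695 ms/bit.
Intercept: a = 437 − 200.695·log₂(2) = 236.305 ms.

236.3 ms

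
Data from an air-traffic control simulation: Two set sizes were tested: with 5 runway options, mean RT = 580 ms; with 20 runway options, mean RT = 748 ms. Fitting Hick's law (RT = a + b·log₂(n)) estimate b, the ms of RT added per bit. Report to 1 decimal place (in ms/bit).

84.0 ms/bit

b = (RT₂ − RT₁)/(log₂ n₂ − log₂ n₁) = (748 − 580)/(4.3219 − 2.3219) = 84.000 ms/bit.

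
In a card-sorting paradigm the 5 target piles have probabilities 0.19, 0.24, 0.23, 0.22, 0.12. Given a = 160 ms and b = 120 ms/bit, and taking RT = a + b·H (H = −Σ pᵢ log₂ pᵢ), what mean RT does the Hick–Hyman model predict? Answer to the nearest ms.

H = 0.19·log₂(1/0.19) + 0.24·log₂(1/0.24) + 0.23·log₂(1/0.23) + 0.22·log₂(1/0.22) + 0.12·log₂(1/0.12) = 2.2847 bits.
RT = 160 + 120 × 2.2847 = 434.16 ms.

434 ms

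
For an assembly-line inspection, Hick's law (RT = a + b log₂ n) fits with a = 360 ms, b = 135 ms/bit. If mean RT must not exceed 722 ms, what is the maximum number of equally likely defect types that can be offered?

135·log₂ n ≤ 722 − 360 = 362, giving log₂ n ≤ 2.6815 and n ≤ 6.415. The largest whole number is 6.

6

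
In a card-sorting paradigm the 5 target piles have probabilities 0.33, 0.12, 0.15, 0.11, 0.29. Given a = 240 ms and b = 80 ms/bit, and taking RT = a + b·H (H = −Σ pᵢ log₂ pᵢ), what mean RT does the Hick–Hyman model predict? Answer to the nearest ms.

H = 0.33·log₂(1/0.33) + 0.12·log₂(1/0.12) + 0.15·log₂(1/0.15) + 0.11·log₂(1/0.11) + 0.29·log₂(1/0.29) = 2.1736 bits.
RT = 240 + 80 × 2.1736 = 413.89 ms.

414 ms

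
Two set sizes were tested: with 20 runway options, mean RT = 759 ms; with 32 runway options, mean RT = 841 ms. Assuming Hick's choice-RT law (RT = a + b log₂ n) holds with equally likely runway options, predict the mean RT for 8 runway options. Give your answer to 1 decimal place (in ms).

Solve the two-equation system in a and b:
  b = (841 − 759) / (log₂ 32 − log₂ 20) = 82 / (5 − 4.3219) = 120.931 ms/bit
  a = 759 − 120.931 × 4.3219 = 236.344 ms
Then RT(8) = 236.344 + 120.931 × log₂ 8 = 236.344 + 120.931 × 3 ≈ 599.138 ms.

599.1 ms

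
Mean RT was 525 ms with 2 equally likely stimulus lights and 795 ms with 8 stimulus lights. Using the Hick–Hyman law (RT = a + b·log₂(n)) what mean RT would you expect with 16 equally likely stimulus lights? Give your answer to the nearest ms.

930 ms

With log₂ n on the abscissa the relation is linear; from the two conditions:
  b = (795 − 525) / (log₂ 8 − log₂ 2) = 270 / (3 − 1) = 135 ms/bit
  a = 525 − 135 × 1 = 390 ms
Then RT(16) = 390 + 135 × log₂ 16 = 390 + 135 × 4 ≈ 930.000 ms.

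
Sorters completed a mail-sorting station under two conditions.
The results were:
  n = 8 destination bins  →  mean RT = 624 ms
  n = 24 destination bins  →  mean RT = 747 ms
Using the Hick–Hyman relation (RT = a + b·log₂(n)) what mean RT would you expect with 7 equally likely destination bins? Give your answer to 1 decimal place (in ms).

Solve the two-equation system in a and b:
  b = (747 − 624) / (log₂ 24 − log₂ 8) = 123 / (4.5850 − 3) = 77.604 ms/bit
  a = 624 − 77.604 × 3 = 391.187 ms
Then RT(7) = 391.187 + 77.604 × log₂ 7 = 391.187 + 77.604 × 2.8074 ≈ 609.050 ms.

609.0 ms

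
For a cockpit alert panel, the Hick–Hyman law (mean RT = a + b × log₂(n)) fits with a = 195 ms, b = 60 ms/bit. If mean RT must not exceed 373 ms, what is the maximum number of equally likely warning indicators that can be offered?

7

Set 195 + 60·log₂ n ≤ 373 → log₂ n ≤ (373 − 195)/60 = 2.9667.
So n ≤ 2^2.9667 = 7.817; the largest integer n is 7.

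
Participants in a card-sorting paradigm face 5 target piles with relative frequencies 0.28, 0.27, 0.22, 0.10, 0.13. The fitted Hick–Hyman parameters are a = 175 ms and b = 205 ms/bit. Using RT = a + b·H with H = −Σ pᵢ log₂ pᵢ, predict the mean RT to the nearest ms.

630 ms

H = 0.28·log₂(1/0.28) + 0.27·log₂(1/0.27) + 0.22·log₂(1/0.22) + 0.10·log₂(1/0.10) + 0.13·log₂(1/0.13) = 2.2197 bits.
RT = 175 + 205 × 2.2197 = 630.03 ms.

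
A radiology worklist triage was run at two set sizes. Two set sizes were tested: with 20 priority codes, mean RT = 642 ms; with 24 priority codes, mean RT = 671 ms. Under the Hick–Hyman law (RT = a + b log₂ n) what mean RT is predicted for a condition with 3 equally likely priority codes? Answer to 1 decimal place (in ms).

340.2 ms

Fit slope and intercept:
  b = (671 − 642) / (log₂ 24 − log₂ 20) = 29 / (4.5850 − 4.3219) = 110.252 ms/bit
  a = 642 − 110.252 × 4.3219 = 165.500 ms
Then RT(3) = 165.500 + 110.252 × log₂ 3 = 165.500 + 110.252 × 1.5850 ≈ 340.245 ms.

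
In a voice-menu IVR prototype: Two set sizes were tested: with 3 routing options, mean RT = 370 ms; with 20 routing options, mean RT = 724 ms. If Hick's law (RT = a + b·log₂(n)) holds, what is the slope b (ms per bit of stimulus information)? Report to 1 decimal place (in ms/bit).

The slope on a log₂ axis is (724 − 370) / (4.3219 − 1.5850) = 129.340 ms/bit.

129.3 ms/bit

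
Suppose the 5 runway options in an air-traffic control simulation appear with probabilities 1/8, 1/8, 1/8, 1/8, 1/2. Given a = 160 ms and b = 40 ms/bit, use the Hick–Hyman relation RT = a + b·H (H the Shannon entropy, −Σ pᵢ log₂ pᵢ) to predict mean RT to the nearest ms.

Each term −pᵢ log₂ pᵢ: 0.125·3 + 0.125·3 + 0.125·3 + 0.125·3 + 0.5·1; summed, H = 2.000 bits.
Mean RT = a + bH = 160 + 40·2.000 = 240.00 ms.

240 ms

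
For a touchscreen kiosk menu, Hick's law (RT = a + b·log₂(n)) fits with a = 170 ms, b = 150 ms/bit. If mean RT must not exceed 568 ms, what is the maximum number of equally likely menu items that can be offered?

Information budget: (568 − 170)/150 = 2.6533 bits, so n ≤ 2^2.6533 = 6.291 → at most 6.

6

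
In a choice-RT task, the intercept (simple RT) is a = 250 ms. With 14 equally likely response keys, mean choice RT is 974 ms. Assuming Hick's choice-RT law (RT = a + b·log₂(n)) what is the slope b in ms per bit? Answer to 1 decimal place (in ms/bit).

14 alternatives carry log₂ 14 = 3.8074 bits; the choice cost is 974 − 250 = 724 ms, so b = 724/3.8074 = 190.158 ms/bit.

190.2 ms/bit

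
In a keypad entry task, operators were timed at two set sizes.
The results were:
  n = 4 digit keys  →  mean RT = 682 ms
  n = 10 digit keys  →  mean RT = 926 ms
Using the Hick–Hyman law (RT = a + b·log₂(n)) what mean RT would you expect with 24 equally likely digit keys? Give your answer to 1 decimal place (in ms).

1159.1 ms

Fit slope and intercept:
  b = (926 − 682) / (log₂ 10 − log₂ 4) = 244 / (3.3219 − 2) = 184.579 ms/bit
  a = 682 − 184.579 × 2 = 312.842 ms
Then RT(24) = 312.842 + 184.579 × log₂ 24 = 312.842 + 184.579 × 4.5850 ≈ 1159.129 ms.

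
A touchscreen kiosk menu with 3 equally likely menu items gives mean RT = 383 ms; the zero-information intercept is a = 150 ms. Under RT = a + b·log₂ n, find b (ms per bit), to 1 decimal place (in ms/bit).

147.0 ms/bit

b = (383 − 150) / log₂(3) = 233 / 1.5850 = 147.007 ms/bit.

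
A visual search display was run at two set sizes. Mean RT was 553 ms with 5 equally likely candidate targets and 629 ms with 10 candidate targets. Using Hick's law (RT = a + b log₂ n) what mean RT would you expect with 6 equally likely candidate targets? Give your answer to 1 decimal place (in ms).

573.0 ms

Fit slope and intercept:
  b = (629 − 553) / (log₂ 10 − log₂ 5) = 76 / (3.3219 − 2.3219) = 76.000 ms/bit
  a = 553 − 76.000 × 2.3219 = 376.533 ms
Then RT(6) = 376.533 + 76.000 × log₂ 6 = 376.533 + 76.000 × 2.5850 ≈ 572.991 ms.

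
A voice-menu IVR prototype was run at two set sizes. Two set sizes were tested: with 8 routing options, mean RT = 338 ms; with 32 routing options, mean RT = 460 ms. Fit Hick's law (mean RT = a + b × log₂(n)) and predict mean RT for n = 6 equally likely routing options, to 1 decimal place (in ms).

312.7 ms

Solve the two-equation system in a and b:
  b = (460 − 338) / (log₂ 32 − log₂ 8) = 122 / (5 − 3) = 61.000 ms/bit
  a = 338 − 61.000 × 3 = 155.000 ms
Then RT(6) = 155.000 + 61.000 × log₂ 6 = 155.000 + 61.000 × 2.5850 ≈ 312.683 ms.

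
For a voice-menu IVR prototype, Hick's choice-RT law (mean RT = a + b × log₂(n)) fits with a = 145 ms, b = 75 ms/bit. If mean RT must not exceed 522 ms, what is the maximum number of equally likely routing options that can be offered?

32

Information budget: (522 − 145)/75 = 5.0267 bits, so n ≤ 2^5.0267 = 32.597 → at most 32.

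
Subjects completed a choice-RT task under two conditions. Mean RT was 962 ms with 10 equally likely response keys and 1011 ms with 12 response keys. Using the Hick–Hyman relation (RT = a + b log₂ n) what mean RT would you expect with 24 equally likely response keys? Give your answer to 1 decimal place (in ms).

1197.3 ms

With log₂ n on the abscissa the relation is linear; from the two conditions:
  b = (1011 − 962) / (log₂ 12 − log₂ 10) = 49 / (3.5850 − 3.3219) = 186.287 ms/bit
  a = 962 − 186.287 × 3.3219 = 343.167 ms
Then RT(24) = 343.167 + 186.287 × log₂ 24 = 343.167 + 186.287 × 4.5850 ≈ 1197.287 ms.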